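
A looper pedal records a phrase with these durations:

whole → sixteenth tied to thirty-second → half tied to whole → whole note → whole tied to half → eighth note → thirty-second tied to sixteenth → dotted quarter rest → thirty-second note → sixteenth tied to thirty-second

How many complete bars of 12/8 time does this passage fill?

One bar of 12/8 = 48 thirty-second notes.
Each duration in thirty-second notes: whole = 32; sixteenth tied to thirty-second (sixteenth + thirty-second) = 3; half tied to whole (half + whole) = 48; whole note = 32; whole tied to half (whole + half) = 48; eighth note = 4; thirty-second tied to sixteenth (thirty-second + sixteenth) = 3; dotted quarter rest = 12; thirty-second note = 1; sixteenth tied to thirty-second (sixteenth + thirty-second) = 3.
Total: 32 + 3 + 48 + 32 + 48 + 4 + 3 + 12 + 1 + 3 = 186.
186 ÷ 48 = 3 complete bars with 42 left over.

3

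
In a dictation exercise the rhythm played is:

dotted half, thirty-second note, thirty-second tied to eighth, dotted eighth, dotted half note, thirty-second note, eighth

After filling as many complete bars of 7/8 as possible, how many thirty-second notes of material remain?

9

One bar of 7/8 = 28 thirty-second notes.
Each duration in thirty-second notes: dotted half = 24; thirty-second note = 1; thirty-second tied to eighth (thirty-second + eighth) = 5; dotted eighth = 6; dotted half note = 24; thirty-second note = 1; eighth = 4.
Adding: 24 + 1 + 5 + 6 + 24 + 1 + 4 = 65.
65 ÷ 28 = 2 complete bars with 9 thirty-second notes remaining.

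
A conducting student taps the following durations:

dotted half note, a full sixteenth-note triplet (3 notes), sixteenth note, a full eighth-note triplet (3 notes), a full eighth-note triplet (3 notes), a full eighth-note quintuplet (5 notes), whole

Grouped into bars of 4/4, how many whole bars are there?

One bar of 4/4 = 16 sixteenth notes.
Express everything in sixteenth notes: dotted half note = 12; a full sixteenth-note triplet (3 notes) (three triplet sixteenths span one eighth) = 2; sixteenth note = 1; a full eighth-note triplet (3 notes) (three triplet eighths span one quarter) = 4; a full eighth-note triplet (3 notes) (three triplet eighths span one quarter) = 4; a full eighth-note quintuplet (5 notes) (five quintuplet eighths span one half) = 8; whole = 16.
Altogether 12 + 2 + 1 + 4 + 4 + 8 + 16 = 47.
47 ÷ 16 = 2 complete bars with 15 left over.

2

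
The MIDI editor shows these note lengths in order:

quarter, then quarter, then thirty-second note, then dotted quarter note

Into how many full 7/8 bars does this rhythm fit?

One bar of 7/8 = 28 thirty-second notes.
Convert each value to thirty-second notes: quarter = 8; quarter = 8; thirty-second note = 1; dotted quarter note = 12.
Altogether 8 + 8 + 1 + 12 = 29.
29 ÷ 28 = 1 complete bar with 1 left over.

1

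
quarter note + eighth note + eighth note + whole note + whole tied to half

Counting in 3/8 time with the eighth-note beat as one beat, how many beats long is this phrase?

One eighth-note beat = 2 sixteenth notes.
Working in sixteenth notes: quarter note = 4; eighth note = 2; eighth note = 2; whole note = 16; whole tied to half (whole + half) = 24.
Sum: 4 + 2 + 2 + 16 + 24 = 48.
48 ÷ 2 = 24 beats.

24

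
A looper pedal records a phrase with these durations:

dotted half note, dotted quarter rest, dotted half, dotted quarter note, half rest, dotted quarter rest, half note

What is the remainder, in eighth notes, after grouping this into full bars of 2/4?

One bar of 2/4 = 4 eighth notes.
Working in eighth notes: dotted half note = 6; dotted quarter rest = 3; dotted half = 6; dotted quarter note = 3; half rest = 4; dotted quarter rest = 3; half note = 4.
Adding: 6 + 3 + 6 + 3 + 4 + 3 + 4 = 29.
29 ÷ 4 = 7 complete bars with 1 eighth note remaining.

1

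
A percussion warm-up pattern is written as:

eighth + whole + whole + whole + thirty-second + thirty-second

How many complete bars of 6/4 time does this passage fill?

One bar of 6/4 = 48 thirty-second notes.
Working in thirty-second notes: eighth = 4; whole = 32; whole = 32; whole = 32; thirty-second = 1; thirty-second = 1.
Total: 4 + 32 + 32 + 32 + 1 + 1 = 102.
102 ÷ 48 = 2 complete bars with 6 left over.

2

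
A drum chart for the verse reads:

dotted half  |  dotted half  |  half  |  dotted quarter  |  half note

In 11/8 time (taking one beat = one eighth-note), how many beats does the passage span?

One eighth-note beat = 2 sixteenth notes.
In sixteenth notes: dotted half = 12; dotted half = 12; half = 8; dotted quarter = 6; half note = 8.
Adding: 12 + 12 + 8 + 6 + 8 = 46.
46 ÷ 2 = 23 beats.

23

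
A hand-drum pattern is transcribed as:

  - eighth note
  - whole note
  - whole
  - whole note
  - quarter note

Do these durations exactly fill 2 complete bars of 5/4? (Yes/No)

No

One bar of 5/4 = 10 eighth notes, so 2 bars = 20.
Working in eighth notes: eighth note = 1; whole note = 8; whole = 8; whole note = 8; quarter note = 2.
Sum: 1 + 8 + 8 + 8 + 2 = 27.
27 exceeds 20, so the answer is No.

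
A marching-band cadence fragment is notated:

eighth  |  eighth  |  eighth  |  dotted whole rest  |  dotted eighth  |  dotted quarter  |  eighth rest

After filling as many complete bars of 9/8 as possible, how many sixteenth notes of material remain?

One bar of 9/8 = 18 sixteenth notes.
In sixteenth notes: eighth = 2; eighth = 2; eighth = 2; dotted whole rest = 24; dotted eighth = 3; dotted quarter = 6; eighth rest = 2.
Altogether 2 + 2 + 2 + 24 + 3 + 6 + 2 = 41.
41 ÷ 18 = 2 complete bars with 5 sixteenth notes remaining.

5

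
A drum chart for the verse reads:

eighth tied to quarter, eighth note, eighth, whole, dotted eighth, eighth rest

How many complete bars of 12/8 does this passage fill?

1

One bar of 12/8 = 24 sixteenth notes.
Convert each value to sixteenth notes: eighth tied to quarter (eighth + quarter) = 6; eighth note = 2; eighth = 2; whole = 16; dotted eighth = 3; eighth rest = 2.
Adding: 6 + 2 + 2 + 16 + 3 + 2 = 31.
31 ÷ 24 = 1 complete bar with 7 left over.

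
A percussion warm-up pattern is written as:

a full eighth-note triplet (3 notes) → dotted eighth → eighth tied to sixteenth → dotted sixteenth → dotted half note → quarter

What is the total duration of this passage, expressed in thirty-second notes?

55

In thirty-second notes: a full eighth-note triplet (3 notes) (three triplet eighths span one quarter) = 8; dotted eighth = 6; eighth tied to sixteenth (eighth + sixteenth) = 6; dotted sixteenth = 3; dotted half note = 24; quarter = 8.
Sum: 8 + 6 + 6 + 3 + 24 + 8 = 55 thirty-second notes.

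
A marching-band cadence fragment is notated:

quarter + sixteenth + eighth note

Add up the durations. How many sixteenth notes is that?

Each duration in sixteenth notes: quarter = 4; sixteenth = 1; eighth note = 2.
Altogether 4 + 1 + 2 = 7 sixteenth notes.

7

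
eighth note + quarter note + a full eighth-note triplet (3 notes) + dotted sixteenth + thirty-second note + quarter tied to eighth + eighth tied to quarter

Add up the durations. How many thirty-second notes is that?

48

In thirty-second notes: eighth note = 4; quarter note = 8; a full eighth-note triplet (3 notes) (three triplet eighths span one quarter) = 8; dotted sixteenth = 3; thirty-second note = 1; quarter tied to eighth (quarter + eighth) = 12; eighth tied to quarter (eighth + quarter) = 12.
Sum: 4 + 8 + 8 + 3 + 1 + 12 + 12 = 48 thirty-second notes.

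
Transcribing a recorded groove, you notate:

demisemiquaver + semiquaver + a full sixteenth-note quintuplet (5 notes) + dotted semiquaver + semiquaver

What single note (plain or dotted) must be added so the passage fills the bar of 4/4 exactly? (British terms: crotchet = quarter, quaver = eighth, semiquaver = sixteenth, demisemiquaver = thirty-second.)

half note

The bar of 4/4 = 32 thirty-second notes.
Convert each value to thirty-second notes: demisemiquaver = 1; semiquaver = 2; a full sixteenth-note quintuplet (5 notes) (five quintuplet sixteenths span one quarter) = 8; dotted semiquaver = 3; semiquaver = 2.
Total: 1 + 2 + 8 + 3 + 2 = 16.
Remaining: 32 − 16 = 16 thirty-second notes, which is a half note.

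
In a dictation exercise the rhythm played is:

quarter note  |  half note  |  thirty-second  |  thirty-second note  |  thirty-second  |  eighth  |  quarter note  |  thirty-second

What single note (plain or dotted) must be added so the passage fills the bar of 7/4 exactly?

half note

The bar of 7/4 = 56 thirty-second notes.
In thirty-second notes: quarter note = 8; half note = 16; thirty-second = 1; thirty-second note = 1; thirty-second = 1; eighth = 4; quarter note = 8; thirty-second = 1.
Total: 8 + 16 + 1 + 1 + 1 + 4 + 8 + 1 = 40.
Remaining: 56 − 40 = 16 thirty-second notes, which is a half note.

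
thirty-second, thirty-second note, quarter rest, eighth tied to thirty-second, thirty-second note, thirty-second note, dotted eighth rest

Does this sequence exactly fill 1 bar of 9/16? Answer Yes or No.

One bar of 9/16 = 18 thirty-second notes.
Express everything in thirty-second notes: thirty-second = 1; thirty-second note = 1; quarter rest = 8; eighth tied to thirty-second (eighth + thirty-second) = 5; thirty-second note = 1; thirty-second note = 1; dotted eighth rest = 6.
Adding: 1 + 1 + 8 + 5 + 1 + 1 + 6 = 23.
23 exceeds 18, so the answer is No.

No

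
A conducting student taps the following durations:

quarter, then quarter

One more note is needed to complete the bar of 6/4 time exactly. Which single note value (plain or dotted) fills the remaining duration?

The bar of 6/4 = 6 quarter notes.
Convert each value to quarter notes: quarter = 1; quarter = 1.
Total: 1 + 1 = 2.
Remaining: 6 − 2 = 4 quarter notes, which is a whole note.

whole note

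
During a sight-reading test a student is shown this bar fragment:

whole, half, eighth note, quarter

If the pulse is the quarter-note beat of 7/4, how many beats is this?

One quarter-note beat = 2 eighth notes.
Convert each value to eighth notes: whole = 8; half = 4; eighth note = 1; quarter = 2.
Sum: 8 + 4 + 1 + 2 = 15.
15 ÷ 2 = 7.5 beats.

7.5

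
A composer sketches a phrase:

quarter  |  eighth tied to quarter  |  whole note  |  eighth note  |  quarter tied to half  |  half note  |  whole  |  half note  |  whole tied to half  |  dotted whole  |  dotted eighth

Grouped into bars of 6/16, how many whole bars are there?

One bar of 6/16 = 6 sixteenth notes.
Express everything in sixteenth notes: quarter = 4; eighth tied to quarter (eighth + quarter) = 6; whole note = 16; eighth note = 2; quarter tied to half (quarter + half) = 12; half note = 8; whole = 16; half note = 8; whole tied to half (whole + half) = 24; dotted whole = 24; dotted eighth = 3.
Adding: 4 + 6 + 16 + 2 + 12 + 8 + 16 + 8 + 24 + 24 + 3 = 123.
123 ÷ 6 = 20 complete bars with 3 left over.

20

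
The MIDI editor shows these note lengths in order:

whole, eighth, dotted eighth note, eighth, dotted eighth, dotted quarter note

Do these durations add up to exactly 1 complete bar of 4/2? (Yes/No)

One bar of 4/2 = 32 sixteenth notes.
Convert each value to sixteenth notes: whole = 16; eighth = 2; dotted eighth note = 3; eighth = 2; dotted eighth = 3; dotted quarter note = 6.
Sum: 16 + 2 + 3 + 2 + 3 + 6 = 32.
32 equals 32, so the answer is Yes.

Yes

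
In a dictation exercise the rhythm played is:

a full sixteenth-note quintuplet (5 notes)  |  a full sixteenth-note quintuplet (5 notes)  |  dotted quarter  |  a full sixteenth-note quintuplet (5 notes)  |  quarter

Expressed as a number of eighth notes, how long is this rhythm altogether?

Express everything in eighth notes: a full sixteenth-note quintuplet (5 notes) (five quintuplet sixteenths span one quarter) = 2; a full sixteenth-note quintuplet (5 notes) (five quintuplet sixteenths span one quarter) = 2; dotted quarter = 3; a full sixteenth-note quintuplet (5 notes) (five quintuplet sixteenths span one quarter) = 2; quarter = 2.
Total: 2 + 2 + 3 + 2 + 2 = 11 eighth notes.

11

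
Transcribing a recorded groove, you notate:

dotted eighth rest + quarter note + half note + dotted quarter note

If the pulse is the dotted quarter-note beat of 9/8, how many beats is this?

One dotted quarter-note beat = 6 sixteenth notes.
Convert each value to sixteenth notes: dotted eighth rest = 3; quarter note = 4; half note = 8; dotted quarter note = 6.
Adding: 3 + 4 + 8 + 6 = 21.
21 ÷ 6 = 3.5 beats.

3.5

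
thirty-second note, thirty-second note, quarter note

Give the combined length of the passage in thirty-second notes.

10

In thirty-second notes: thirty-second note = 1; thirty-second note = 1; quarter note = 8.
Total: 1 + 1 + 8 = 10 thirty-second notes.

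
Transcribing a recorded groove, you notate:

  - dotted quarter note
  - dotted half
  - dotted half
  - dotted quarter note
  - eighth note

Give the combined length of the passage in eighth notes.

In eighth notes: dotted quarter note = 3; dotted half = 6; dotted half = 6; dotted quarter note = 3; eighth note = 1.
Adding: 3 + 6 + 6 + 3 + 1 = 19 eighth notes.

19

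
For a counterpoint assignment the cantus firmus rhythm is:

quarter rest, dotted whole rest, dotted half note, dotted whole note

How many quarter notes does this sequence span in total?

16

Each duration in quarter notes: quarter rest = 1; dotted whole rest = 6; dotted half note = 3; dotted whole note = 6.
Sum: 1 + 6 + 3 + 6 = 16 quarter notes.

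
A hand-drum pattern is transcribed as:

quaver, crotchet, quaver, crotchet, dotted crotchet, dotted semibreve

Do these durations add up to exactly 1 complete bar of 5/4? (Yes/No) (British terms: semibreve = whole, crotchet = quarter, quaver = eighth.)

No

One bar of 5/4 = 10 eighth notes.
In eighth notes: quaver = 1; crotchet = 2; quaver = 1; crotchet = 2; dotted crotchet = 3; dotted semibreve = 12.
Altogether 1 + 2 + 1 + 2 + 3 + 12 = 21.
21 exceeds 10, so the answer is No.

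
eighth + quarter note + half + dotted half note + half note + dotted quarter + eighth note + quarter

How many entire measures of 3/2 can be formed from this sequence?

1

One bar of 3/2 = 12 eighth notes.
Each duration in eighth notes: eighth = 1; quarter note = 2; half = 4; dotted half note = 6; half note = 4; dotted quarter = 3; eighth note = 1; quarter = 2.
Altogether 1 + 2 + 4 + 6 + 4 + 3 + 1 + 2 = 23.
23 ÷ 12 = 1 complete bar with 11 left over.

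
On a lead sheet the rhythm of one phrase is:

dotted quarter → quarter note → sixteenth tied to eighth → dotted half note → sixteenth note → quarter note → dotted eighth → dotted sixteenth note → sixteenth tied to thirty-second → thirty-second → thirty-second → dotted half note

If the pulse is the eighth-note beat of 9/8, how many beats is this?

24.5

One eighth-note beat = 4 thirty-second notes.
Each duration in thirty-second notes: dotted quarter = 12; quarter note = 8; sixteenth tied to eighth (sixteenth + eighth) = 6; dotted half note = 24; sixteenth note = 2; quarter note = 8; dotted eighth = 6; dotted sixteenth note = 3; sixteenth tied to thirty-second (sixteenth + thirty-second) = 3; thirty-second = 1; thirty-second = 1; dotted half note = 24.
Total: 12 + 8 + 6 + 24 + 2 + 8 + 6 + 3 + 3 + 1 + 1 + 24 = 98.
98 ÷ 4 = 24.5 beats.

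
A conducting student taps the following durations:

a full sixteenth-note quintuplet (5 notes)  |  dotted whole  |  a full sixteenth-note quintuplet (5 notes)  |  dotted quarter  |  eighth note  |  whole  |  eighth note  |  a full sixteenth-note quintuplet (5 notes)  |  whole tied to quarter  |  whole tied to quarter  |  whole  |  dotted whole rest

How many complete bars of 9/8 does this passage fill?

One bar of 9/8 = 9 eighth notes.
Convert each value to eighth notes: a full sixteenth-note quintuplet (5 notes) (five quintuplet sixteenths span one quarter) = 2; dotted whole = 12; a full sixteenth-note quintuplet (5 notes) (five quintuplet sixteenths span one quarter) = 2; dotted quarter = 3; eighth note = 1; whole = 8; eighth note = 1; a full sixteenth-note quintuplet (5 notes) (five quintuplet sixteenths span one quarter) = 2; whole tied to quarter (whole + quarter) = 10; whole tied to quarter (whole + quarter) = 10; whole = 8; dotted whole rest = 12.
Total: 2 + 12 + 2 + 3 + 1 + 8 + 1 + 2 + 10 + 10 + 8 + 12 = 71.
71 ÷ 9 = 7 complete bars with 8 left over.

7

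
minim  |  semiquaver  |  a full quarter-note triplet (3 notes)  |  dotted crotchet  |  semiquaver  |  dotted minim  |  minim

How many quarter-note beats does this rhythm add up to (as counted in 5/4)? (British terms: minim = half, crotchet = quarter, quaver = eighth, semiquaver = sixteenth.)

11

One quarter-note beat = 4 sixteenth notes.
Express everything in sixteenth notes: minim = 8; semiquaver = 1; a full quarter-note triplet (3 notes) (three triplet quarters span one half) = 8; dotted crotchet = 6; semiquaver = 1; dotted minim = 12; minim = 8.
Altogether 8 + 1 + 8 + 6 + 1 + 12 + 8 = 44.
44 ÷ 4 = 11 beats.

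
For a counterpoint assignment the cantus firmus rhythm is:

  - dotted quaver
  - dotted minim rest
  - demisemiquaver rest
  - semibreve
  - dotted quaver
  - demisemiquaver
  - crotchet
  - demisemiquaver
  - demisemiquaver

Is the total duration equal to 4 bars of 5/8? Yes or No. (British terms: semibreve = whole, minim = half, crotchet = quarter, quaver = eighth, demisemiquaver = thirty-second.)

One bar of 5/8 = 20 thirty-second notes, so 4 bars = 80.
Each duration in thirty-second notes: dotted quaver = 6; dotted minim rest = 24; demisemiquaver rest = 1; semibreve = 32; dotted quaver = 6; demisemiquaver = 1; crotchet = 8; demisemiquaver = 1; demisemiquaver = 1.
Adding: 6 + 24 + 1 + 32 + 6 + 1 + 8 + 1 + 1 = 80.
80 equals 80, so the answer is Yes.

Yes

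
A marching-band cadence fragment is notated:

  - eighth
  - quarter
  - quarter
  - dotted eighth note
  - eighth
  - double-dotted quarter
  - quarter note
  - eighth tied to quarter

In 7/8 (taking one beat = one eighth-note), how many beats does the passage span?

16

One eighth-note beat = 2 sixteenth notes.
In sixteenth notes: eighth = 2; quarter = 4; quarter = 4; dotted eighth note = 3; eighth = 2; double-dotted quarter = 7; quarter note = 4; eighth tied to quarter (eighth + quarter) = 6.
Adding: 2 + 4 + 4 + 3 + 2 + 7 + 4 + 6 = 32.
32 ÷ 2 = 16 beats.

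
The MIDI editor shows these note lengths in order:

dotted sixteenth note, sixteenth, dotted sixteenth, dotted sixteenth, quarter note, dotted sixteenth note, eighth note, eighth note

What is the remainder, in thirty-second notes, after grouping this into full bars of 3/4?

6

One bar of 3/4 = 24 thirty-second notes.
Express everything in thirty-second notes: dotted sixteenth note = 3; sixteenth = 2; dotted sixteenth = 3; dotted sixteenth = 3; quarter note = 8; dotted sixteenth note = 3; eighth note = 4; eighth note = 4.
Altogether 3 + 2 + 3 + 3 + 8 + 3 + 4 + 4 = 30.
30 ÷ 24 = 1 complete bar with 6 thirty-second notes remaining.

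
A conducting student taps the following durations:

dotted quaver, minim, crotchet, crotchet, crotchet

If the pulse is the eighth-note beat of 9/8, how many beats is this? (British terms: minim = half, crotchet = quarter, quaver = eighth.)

One eighth-note beat = 2 sixteenth notes.
In sixteenth notes: dotted quaver = 3; minim = 8; crotchet = 4; crotchet = 4; crotchet = 4.
Total: 3 + 8 + 4 + 4 + 4 = 23.
23 ÷ 2 = 11.5 beats.

11.5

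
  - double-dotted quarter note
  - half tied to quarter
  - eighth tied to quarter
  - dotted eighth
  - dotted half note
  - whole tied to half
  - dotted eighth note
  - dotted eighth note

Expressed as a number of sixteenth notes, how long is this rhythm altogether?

Each duration in sixteenth notes: double-dotted quarter note = 7; half tied to quarter (half + quarter) = 12; eighth tied to quarter (eighth + quarter) = 6; dotted eighth = 3; dotted half note = 12; whole tied to half (whole + half) = 24; dotted eighth note = 3; dotted eighth note = 3.
Total: 7 + 12 + 6 + 3 + 12 + 24 + 3 + 3 = 70 sixteenth notes.

70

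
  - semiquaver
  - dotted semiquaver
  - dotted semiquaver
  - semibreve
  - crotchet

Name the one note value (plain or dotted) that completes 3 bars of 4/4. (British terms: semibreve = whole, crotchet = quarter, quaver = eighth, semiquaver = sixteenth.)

dotted whole note

3 bars of 4/4 = 96 thirty-second notes.
Convert each value to thirty-second notes: semiquaver = 2; dotted semiquaver = 3; dotted semiquaver = 3; semibreve = 32; crotchet = 8.
Altogether 2 + 3 + 3 + 32 + 8 = 48.
Remaining: 96 − 48 = 48 thirty-second notes, which is a dotted whole note.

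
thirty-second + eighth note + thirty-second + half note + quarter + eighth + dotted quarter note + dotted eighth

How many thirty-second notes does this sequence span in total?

Working in thirty-second notes: thirty-second = 1; eighth note = 4; thirty-second = 1; half note = 16; quarter = 8; eighth = 4; dotted quarter note = 12; dotted eighth = 6.
Adding: 1 + 4 + 1 + 16 + 8 + 4 + 12 + 6 = 52 thirty-second notes.

52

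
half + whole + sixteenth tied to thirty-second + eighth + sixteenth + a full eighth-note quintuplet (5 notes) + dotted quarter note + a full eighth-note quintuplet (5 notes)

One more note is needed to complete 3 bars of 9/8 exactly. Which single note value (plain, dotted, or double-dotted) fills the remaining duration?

double-dotted eighth note

3 bars of 9/8 = 108 thirty-second notes.
Each duration in thirty-second notes: half = 16; whole = 32; sixteenth tied to thirty-second (sixteenth + thirty-second) = 3; eighth = 4; sixteenth = 2; a full eighth-note quintuplet (5 notes) (five quintuplet eighths span one half) = 16; dotted quarter note = 12; a full eighth-note quintuplet (5 notes) (five quintuplet eighths span one half) = 16.
Altogether 16 + 32 + 3 + 4 + 2 + 16 + 12 + 16 = 101.
Remaining: 108 − 101 = 7 thirty-second notes, which is a double-dotted eighth note.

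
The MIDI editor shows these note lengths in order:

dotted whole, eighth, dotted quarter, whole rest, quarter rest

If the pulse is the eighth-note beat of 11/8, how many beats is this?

26

One eighth-note beat = 2 sixteenth notes.
Each duration in sixteenth notes: dotted whole = 24; eighth = 2; dotted quarter = 6; whole rest = 16; quarter rest = 4.
Adding: 24 + 2 + 6 + 16 + 4 = 52.
52 ÷ 2 = 26 beats.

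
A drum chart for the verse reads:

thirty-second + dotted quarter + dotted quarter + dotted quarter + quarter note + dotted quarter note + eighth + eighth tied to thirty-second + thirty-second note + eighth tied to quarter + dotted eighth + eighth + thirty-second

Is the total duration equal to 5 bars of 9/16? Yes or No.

Yes

One bar of 9/16 = 18 thirty-second notes, so 5 bars = 90.
Convert each value to thirty-second notes: thirty-second = 1; dotted quarter = 12; dotted quarter = 12; dotted quarter = 12; quarter note = 8; dotted quarter note = 12; eighth = 4; eighth tied to thirty-second (eighth + thirty-second) = 5; thirty-second note = 1; eighth tied to quarter (eighth + quarter) = 12; dotted eighth = 6; eighth = 4; thirty-second = 1.
Total: 1 + 12 + 12 + 12 + 8 + 12 + 4 + 5 + 1 + 12 + 6 + 4 + 1 = 90.
90 equals 90, so the answer is Yes.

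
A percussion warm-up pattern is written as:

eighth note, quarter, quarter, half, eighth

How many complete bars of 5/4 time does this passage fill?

1

One bar of 5/4 = 10 eighth notes.
Working in eighth notes: eighth note = 1; quarter = 2; quarter = 2; half = 4; eighth = 1.
Sum: 1 + 2 + 2 + 4 + 1 = 10.
10 ÷ 10 = 1 complete bar with 0 left over.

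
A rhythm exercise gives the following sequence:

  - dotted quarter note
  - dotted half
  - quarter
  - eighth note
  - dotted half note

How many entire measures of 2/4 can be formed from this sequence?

4

One bar of 2/4 = 4 eighth notes.
Convert each value to eighth notes: dotted quarter note = 3; dotted half = 6; quarter = 2; eighth note = 1; dotted half note = 6.
Altogether 3 + 6 + 2 + 1 + 6 = 18.
18 ÷ 4 = 4 complete bars with 2 left over.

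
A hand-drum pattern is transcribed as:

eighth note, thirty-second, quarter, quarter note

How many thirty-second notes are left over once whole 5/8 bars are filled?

1

One bar of 5/8 = 20 thirty-second notes.
Working in thirty-second notes: eighth note = 4; thirty-second = 1; quarter = 8; quarter note = 8.
Sum: 4 + 1 + 8 + 8 = 21.
21 ÷ 20 = 1 complete bar with 1 thirty-second note remaining.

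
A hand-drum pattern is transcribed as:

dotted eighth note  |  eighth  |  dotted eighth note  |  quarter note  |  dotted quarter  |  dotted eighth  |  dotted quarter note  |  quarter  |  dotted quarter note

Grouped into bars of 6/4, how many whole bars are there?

1

One bar of 6/4 = 24 sixteenth notes.
Working in sixteenth notes: dotted eighth note = 3; eighth = 2; dotted eighth note = 3; quarter note = 4; dotted quarter = 6; dotted eighth = 3; dotted quarter note = 6; quarter = 4; dotted quarter note = 6.
Adding: 3 + 2 + 3 + 4 + 6 + 3 + 6 + 4 + 6 = 37.
37 ÷ 24 = 1 complete bar with 13 left over.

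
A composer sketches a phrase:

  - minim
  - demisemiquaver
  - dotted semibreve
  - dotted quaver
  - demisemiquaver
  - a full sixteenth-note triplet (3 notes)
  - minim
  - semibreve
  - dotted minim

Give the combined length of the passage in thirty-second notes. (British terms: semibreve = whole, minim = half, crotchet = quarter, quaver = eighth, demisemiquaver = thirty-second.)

Each duration in thirty-second notes: minim = 16; demisemiquaver = 1; dotted semibreve = 48; dotted quaver = 6; demisemiquaver = 1; a full sixteenth-note triplet (3 notes) (three triplet sixteenths span one eighth) = 4; minim = 16; semibreve = 32; dotted minim = 24.
Sum: 16 + 1 + 48 + 6 + 1 + 4 + 16 + 32 + 24 = 148 thirty-second notes.

148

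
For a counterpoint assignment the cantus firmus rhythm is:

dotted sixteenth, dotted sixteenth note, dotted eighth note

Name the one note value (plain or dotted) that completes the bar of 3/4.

The bar of 3/4 = 24 thirty-second notes.
In thirty-second notes: dotted sixteenth = 3; dotted sixteenth note = 3; dotted eighth note = 6.
Total: 3 + 3 + 6 = 12.
Remaining: 24 − 12 = 12 thirty-second notes, which is a dotted quarter note.

dotted quarter note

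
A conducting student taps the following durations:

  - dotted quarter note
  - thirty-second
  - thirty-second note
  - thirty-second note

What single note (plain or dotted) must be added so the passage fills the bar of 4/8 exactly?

The bar of 4/8 = 16 thirty-second notes.
In thirty-second notes: dotted quarter note = 12; thirty-second = 1; thirty-second note = 1; thirty-second note = 1.
Altogether 12 + 1 + 1 + 1 = 15.
Remaining: 16 − 15 = 1 thirty-second note, which is a thirty-second note.

thirty-second note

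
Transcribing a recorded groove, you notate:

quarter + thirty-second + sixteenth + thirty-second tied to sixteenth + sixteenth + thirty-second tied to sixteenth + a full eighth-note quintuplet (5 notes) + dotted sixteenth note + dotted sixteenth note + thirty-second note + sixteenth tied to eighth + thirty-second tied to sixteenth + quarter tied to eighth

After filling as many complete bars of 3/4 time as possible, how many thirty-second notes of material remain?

15

One bar of 3/4 = 24 thirty-second notes.
Working in thirty-second notes: quarter = 8; thirty-second = 1; sixteenth = 2; thirty-second tied to sixteenth (thirty-second + sixteenth) = 3; sixteenth = 2; thirty-second tied to sixteenth (thirty-second + sixteenth) = 3; a full eighth-note quintuplet (5 notes) (five quintuplet eighths span one half) = 16; dotted sixteenth note = 3; dotted sixteenth note = 3; thirty-second note = 1; sixteenth tied to eighth (sixteenth + eighth) = 6; thirty-second tied to sixteenth (thirty-second + sixteenth) = 3; quarter tied to eighth (quarter + eighth) = 12.
Adding: 8 + 1 + 2 + 3 + 2 + 3 + 16 + 3 + 3 + 1 + 6 + 3 + 12 = 63.
63 ÷ 24 = 2 complete bars with 15 thirty-second notes remaining.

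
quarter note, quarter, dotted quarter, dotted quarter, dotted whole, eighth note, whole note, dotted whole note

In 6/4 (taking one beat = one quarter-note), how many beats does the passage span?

One quarter-note beat = 2 eighth notes.
Convert each value to eighth notes: quarter note = 2; quarter = 2; dotted quarter = 3; dotted quarter = 3; dotted whole = 12; eighth note = 1; whole note = 8; dotted whole note = 12.
Total: 2 + 2 + 3 + 3 + 12 + 1 + 8 + 12 = 43.
43 ÷ 2 = 21.5 beats.

21.5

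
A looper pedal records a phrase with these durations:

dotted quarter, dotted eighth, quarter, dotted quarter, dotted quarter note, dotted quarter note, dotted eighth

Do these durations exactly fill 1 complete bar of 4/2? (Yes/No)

One bar of 4/2 = 32 sixteenth notes.
Each duration in sixteenth notes: dotted quarter = 6; dotted eighth = 3; quarter = 4; dotted quarter = 6; dotted quarter note = 6; dotted quarter note = 6; dotted eighth = 3.
Sum: 6 + 3 + 4 + 6 + 6 + 6 + 3 = 34.
34 exceeds 32, so the answer is No.

No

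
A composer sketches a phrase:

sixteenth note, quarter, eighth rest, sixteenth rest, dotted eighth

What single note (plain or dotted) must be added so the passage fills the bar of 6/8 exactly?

sixteenth note

The bar of 6/8 = 12 sixteenth notes.
Working in sixteenth notes: sixteenth note = 1; quarter = 4; eighth rest = 2; sixteenth rest = 1; dotted eighth = 3.
Adding: 1 + 4 + 2 + 1 + 3 = 11.
Remaining: 12 − 11 = 1 sixteenth note, which is a sixteenth note.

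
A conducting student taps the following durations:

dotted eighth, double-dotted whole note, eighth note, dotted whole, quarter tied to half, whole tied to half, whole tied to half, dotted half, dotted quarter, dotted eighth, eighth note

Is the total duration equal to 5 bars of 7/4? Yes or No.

Yes

One bar of 7/4 = 28 sixteenth notes, so 5 bars = 140.
Each duration in sixteenth notes: dotted eighth = 3; double-dotted whole note = 28; eighth note = 2; dotted whole = 24; quarter tied to half (quarter + half) = 12; whole tied to half (whole + half) = 24; whole tied to half (whole + half) = 24; dotted half = 12; dotted quarter = 6; dotted eighth = 3; eighth note = 2.
Total: 3 + 28 + 2 + 24 + 12 + 24 + 24 + 12 + 6 + 3 + 2 = 140.
140 equals 140, so the answer is Yes.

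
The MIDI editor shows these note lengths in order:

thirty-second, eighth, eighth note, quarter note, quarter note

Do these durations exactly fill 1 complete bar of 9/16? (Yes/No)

One bar of 9/16 = 18 thirty-second notes.
Convert each value to thirty-second notes: thirty-second = 1; eighth = 4; eighth note = 4; quarter note = 8; quarter note = 8.
Total: 1 + 4 + 4 + 8 + 8 = 25.
25 exceeds 18, so the answer is No.

No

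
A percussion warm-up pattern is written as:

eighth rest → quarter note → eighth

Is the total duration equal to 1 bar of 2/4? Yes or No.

Yes

One bar of 2/4 = 4 eighth notes.
In eighth notes: eighth rest = 1; quarter note = 2; eighth = 1.
Sum: 1 + 2 + 1 = 4.
4 equals 4, so the answer is Yes.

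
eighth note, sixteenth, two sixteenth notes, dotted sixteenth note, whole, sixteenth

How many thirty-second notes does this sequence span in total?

Convert each value to thirty-second notes: eighth note = 4; sixteenth = 2; sixteenth note = 2; sixteenth note = 2; dotted sixteenth note = 3; whole = 32; sixteenth = 2.
Altogether 4 + 2 + 2 + 2 + 3 + 32 + 2 = 47 thirty-second notes.

47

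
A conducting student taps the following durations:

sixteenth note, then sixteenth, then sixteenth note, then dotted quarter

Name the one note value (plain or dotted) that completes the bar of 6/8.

The bar of 6/8 = 12 sixteenth notes.
In sixteenth notes: sixteenth note = 1; sixteenth = 1; sixteenth note = 1; dotted quarter = 6.
Altogether 1 + 1 + 1 + 6 = 9.
Remaining: 12 − 9 = 3 sixteenth notes, which is a dotted eighth note.

dotted eighth note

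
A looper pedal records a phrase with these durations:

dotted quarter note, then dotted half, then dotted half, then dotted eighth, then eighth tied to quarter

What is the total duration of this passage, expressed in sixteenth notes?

Convert each value to sixteenth notes: dotted quarter note = 6; dotted half = 12; dotted half = 12; dotted eighth = 3; eighth tied to quarter (eighth + quarter) = 6.
Altogether 6 + 12 + 12 + 3 + 6 = 39 sixteenth notes.

39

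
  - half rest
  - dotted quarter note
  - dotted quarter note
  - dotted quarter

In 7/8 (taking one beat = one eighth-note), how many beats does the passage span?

13

One eighth-note beat = 2 sixteenth notes.
Working in sixteenth notes: half rest = 8; dotted quarter note = 6; dotted quarter note = 6; dotted quarter = 6.
Altogether 8 + 6 + 6 + 6 = 26.
26 ÷ 2 = 13 beats.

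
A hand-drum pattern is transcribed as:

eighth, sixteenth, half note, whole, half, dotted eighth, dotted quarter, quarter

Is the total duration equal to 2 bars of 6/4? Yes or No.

One bar of 6/4 = 24 sixteenth notes, so 2 bars = 48.
Express everything in sixteenth notes: eighth = 2; sixteenth = 1; half note = 8; whole = 16; half = 8; dotted eighth = 3; dotted quarter = 6; quarter = 4.
Adding: 2 + 1 + 8 + 16 + 8 + 3 + 6 + 4 = 48.
48 equals 48, so the answer is Yes.

Yes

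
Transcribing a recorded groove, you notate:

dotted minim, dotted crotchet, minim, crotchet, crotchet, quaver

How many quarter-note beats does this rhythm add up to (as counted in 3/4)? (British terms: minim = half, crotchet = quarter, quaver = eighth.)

One quarter-note beat = 2 eighth notes.
Express everything in eighth notes: dotted minim = 6; dotted crotchet = 3; minim = 4; crotchet = 2; crotchet = 2; quaver = 1.
Total: 6 + 3 + 4 + 2 + 2 + 1 = 18.
18 ÷ 2 = 9 beats.

9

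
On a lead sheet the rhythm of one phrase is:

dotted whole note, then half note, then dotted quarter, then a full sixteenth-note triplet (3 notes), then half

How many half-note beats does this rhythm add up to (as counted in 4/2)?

6

One half-note beat = 4 eighth notes.
Working in eighth notes: dotted whole note = 12; half note = 4; dotted quarter = 3; a full sixteenth-note triplet (3 notes) (three triplet sixteenths span one eighth) = 1; half = 4.
Sum: 12 + 4 + 3 + 1 + 4 = 24.
24 ÷ 4 = 6 beats.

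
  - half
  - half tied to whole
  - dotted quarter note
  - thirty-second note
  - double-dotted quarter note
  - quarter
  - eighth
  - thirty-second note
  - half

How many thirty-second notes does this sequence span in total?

120

Convert each value to thirty-second notes: half = 16; half tied to whole (half + whole) = 48; dotted quarter note = 12; thirty-second note = 1; double-dotted quarter note = 14; quarter = 8; eighth = 4; thirty-second note = 1; half = 16.
Altogether 16 + 48 + 12 + 1 + 14 + 8 + 4 + 1 + 16 = 120 thirty-second notes.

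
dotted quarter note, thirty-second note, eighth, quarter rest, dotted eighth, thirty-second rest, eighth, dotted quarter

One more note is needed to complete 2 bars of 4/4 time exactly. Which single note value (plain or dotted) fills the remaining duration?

half note

2 bars of 4/4 = 64 thirty-second notes.
In thirty-second notes: dotted quarter note = 12; thirty-second note = 1; eighth = 4; quarter rest = 8; dotted eighth = 6; thirty-second rest = 1; eighth = 4; dotted quarter = 12.
Adding: 12 + 1 + 4 + 8 + 6 + 1 + 4 + 12 = 48.
Remaining: 64 − 48 = 16 thirty-second notes, which is a half note.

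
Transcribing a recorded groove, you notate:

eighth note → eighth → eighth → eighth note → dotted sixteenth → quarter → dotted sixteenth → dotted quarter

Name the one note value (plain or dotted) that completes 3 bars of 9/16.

dotted quarter note

3 bars of 9/16 = 54 thirty-second notes.
In thirty-second notes: eighth note = 4; eighth = 4; eighth = 4; eighth note = 4; dotted sixteenth = 3; quarter = 8; dotted sixteenth = 3; dotted quarter = 12.
Altogether 4 + 4 + 4 + 4 + 3 + 8 + 3 + 12 = 42.
Remaining: 54 − 42 = 12 thirty-second notes, which is a dotted quarter note.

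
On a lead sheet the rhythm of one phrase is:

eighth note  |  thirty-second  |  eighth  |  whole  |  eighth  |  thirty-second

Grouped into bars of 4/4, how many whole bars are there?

One bar of 4/4 = 32 thirty-second notes.
In thirty-second notes: eighth note = 4; thirty-second = 1; eighth = 4; whole = 32; eighth = 4; thirty-second = 1.
Altogether 4 + 1 + 4 + 32 + 4 + 1 = 46.
46 ÷ 32 = 1 complete bar with 14 left over.

1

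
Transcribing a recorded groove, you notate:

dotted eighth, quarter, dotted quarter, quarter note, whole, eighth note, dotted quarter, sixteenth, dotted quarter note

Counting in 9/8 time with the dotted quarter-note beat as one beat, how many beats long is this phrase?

One dotted quarter-note beat = 6 sixteenth notes.
In sixteenth notes: dotted eighth = 3; quarter = 4; dotted quarter = 6; quarter note = 4; whole = 16; eighth note = 2; dotted quarter = 6; sixteenth = 1; dotted quarter note = 6.
Altogether 3 + 4 + 6 + 4 + 16 + 2 + 6 + 1 + 6 = 48.
48 ÷ 6 = 8 beats.

8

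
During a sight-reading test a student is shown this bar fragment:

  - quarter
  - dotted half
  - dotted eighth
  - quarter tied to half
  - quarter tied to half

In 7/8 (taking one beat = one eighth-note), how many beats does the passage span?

One eighth-note beat = 2 sixteenth notes.
Each duration in sixteenth notes: quarter = 4; dotted half = 12; dotted eighth = 3; quarter tied to half (quarter + half) = 12; quarter tied to half (quarter + half) = 12.
Adding: 4 + 12 + 3 + 12 + 12 = 43.
43 ÷ 2 = 21.5 beats.

21.5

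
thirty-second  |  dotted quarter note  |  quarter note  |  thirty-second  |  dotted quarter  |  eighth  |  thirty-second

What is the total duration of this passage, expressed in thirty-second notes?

Working in thirty-second notes: thirty-second = 1; dotted quarter note = 12; quarter note = 8; thirty-second = 1; dotted quarter = 12; eighth = 4; thirty-second = 1.
Total: 1 + 12 + 8 + 1 + 12 + 4 + 1 = 39 thirty-second notes.

39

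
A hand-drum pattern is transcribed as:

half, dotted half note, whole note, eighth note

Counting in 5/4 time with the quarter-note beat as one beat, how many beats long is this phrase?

9.5

One quarter-note beat = 2 eighth notes.
In eighth notes: half = 4; dotted half note = 6; whole note = 8; eighth note = 1.
Adding: 4 + 6 + 8 + 1 = 19.
19 ÷ 2 = 9.5 beats.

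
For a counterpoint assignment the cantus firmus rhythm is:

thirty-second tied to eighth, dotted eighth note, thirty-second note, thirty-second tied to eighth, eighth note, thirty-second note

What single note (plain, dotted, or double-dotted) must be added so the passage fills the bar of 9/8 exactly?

The bar of 9/8 = 36 thirty-second notes.
Convert each value to thirty-second notes: thirty-second tied to eighth (thirty-second + eighth) = 5; dotted eighth note = 6; thirty-second note = 1; thirty-second tied to eighth (thirty-second + eighth) = 5; eighth note = 4; thirty-second note = 1.
Total: 5 + 6 + 1 + 5 + 4 + 1 = 22.
Remaining: 36 − 22 = 14 thirty-second notes, which is a double-dotted quarter note.

double-dotted quarter note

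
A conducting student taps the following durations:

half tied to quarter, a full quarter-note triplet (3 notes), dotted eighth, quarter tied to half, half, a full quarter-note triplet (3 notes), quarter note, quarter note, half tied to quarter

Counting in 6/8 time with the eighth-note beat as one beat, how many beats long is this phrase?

One eighth-note beat = 2 sixteenth notes.
In sixteenth notes: half tied to quarter (half + quarter) = 12; a full quarter-note triplet (3 notes) (three triplet quarters span one half) = 8; dotted eighth = 3; quarter tied to half (quarter + half) = 12; half = 8; a full quarter-note triplet (3 notes) (three triplet quarters span one half) = 8; quarter note = 4; quarter note = 4; half tied to quarter (half + quarter) = 12.
Sum: 12 + 8 + 3 + 12 + 8 + 8 + 4 + 4 + 12 = 71.
71 ÷ 2 = 35.5 beats.

35.5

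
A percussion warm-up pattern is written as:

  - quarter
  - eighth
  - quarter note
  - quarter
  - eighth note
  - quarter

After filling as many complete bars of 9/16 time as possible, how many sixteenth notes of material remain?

One bar of 9/16 = 9 sixteenth notes.
Working in sixteenth notes: quarter = 4; eighth = 2; quarter note = 4; quarter = 4; eighth note = 2; quarter = 4.
Total: 4 + 2 + 4 + 4 + 2 + 4 = 20.
20 ÷ 9 = 2 complete bars with 2 sixteenth notes remaining.

2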